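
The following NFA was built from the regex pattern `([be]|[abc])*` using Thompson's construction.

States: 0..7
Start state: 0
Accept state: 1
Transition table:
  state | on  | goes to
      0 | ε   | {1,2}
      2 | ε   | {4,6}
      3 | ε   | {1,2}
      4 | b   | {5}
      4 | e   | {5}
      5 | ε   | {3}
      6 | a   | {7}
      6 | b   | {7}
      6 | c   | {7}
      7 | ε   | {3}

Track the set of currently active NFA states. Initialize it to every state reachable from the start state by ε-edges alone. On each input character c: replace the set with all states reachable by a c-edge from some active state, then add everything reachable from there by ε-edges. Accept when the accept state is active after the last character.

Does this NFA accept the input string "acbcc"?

initial (ε-close {0}): {0,1,2,4,6}
'a' @ 1: {1,2,3,4,6,7}  ✓accept
'c' @ 2: {1,2,3,4,6,7}  ✓accept
'b' @ 3: {1,2,3,4,5,6,7}  ✓accept
'c' @ 4: {1,2,3,4,6,7}  ✓accept
'c' @ 5: {1,2,3,4,6,7}  ✓accept
final: {1,2,3,4,6,7}; accept 1 in set

Answer: ACCEPT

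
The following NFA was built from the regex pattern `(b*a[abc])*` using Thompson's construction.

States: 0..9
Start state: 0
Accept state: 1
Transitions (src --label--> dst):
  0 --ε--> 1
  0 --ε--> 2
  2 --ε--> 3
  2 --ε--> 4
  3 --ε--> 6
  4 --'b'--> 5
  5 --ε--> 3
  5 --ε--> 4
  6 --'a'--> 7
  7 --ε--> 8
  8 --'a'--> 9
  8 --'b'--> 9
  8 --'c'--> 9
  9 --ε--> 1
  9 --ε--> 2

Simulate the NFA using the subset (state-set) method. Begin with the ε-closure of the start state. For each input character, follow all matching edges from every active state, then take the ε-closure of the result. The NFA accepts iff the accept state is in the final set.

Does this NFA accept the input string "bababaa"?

S₀ = ε-closure({0}) = {0,1,2,3,4,6}
'b' @ 1: {3,4,5,6}
'a' @ 2: {7,8}
'b' @ 3: {1,2,3,4,6,9}  (accept∈set)
'a' @ 4: {7,8}
'b' @ 5: {1,2,3,4,6,9}  (accept∈set)
'a' @ 6: {7,8}
'a' @ 7: {1,2,3,4,6,9}  (accept∈set)
final: {1,2,3,4,6,9}; accept 1 in set

Answer: ACCEPT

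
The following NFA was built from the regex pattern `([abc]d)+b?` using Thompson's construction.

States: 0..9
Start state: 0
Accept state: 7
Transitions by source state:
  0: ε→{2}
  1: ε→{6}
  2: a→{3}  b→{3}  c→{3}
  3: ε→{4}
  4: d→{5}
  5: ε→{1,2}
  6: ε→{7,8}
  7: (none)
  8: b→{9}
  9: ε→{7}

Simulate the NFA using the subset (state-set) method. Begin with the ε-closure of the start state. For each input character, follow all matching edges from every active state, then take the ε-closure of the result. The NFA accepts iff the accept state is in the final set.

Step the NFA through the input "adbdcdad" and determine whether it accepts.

start: ε-closure({0}) = {0,2}
'a' @ 1: {3,4}
'd' @ 2: {1,2,5,6,7,8}  [accepting]
'b' @ 3: {3,4,7,9}  [accepting]
'd' @ 4: {1,2,5,6,7,8}  [accepting]
'c' @ 5: {3,4}
'd' @ 6: {1,2,5,6,7,8}  [accepting]
'a' @ 7: {3,4}
'd' @ 8: {1,2,5,6,7,8}  [accepting]
final: {1,2,5,6,7,8}; accept 7 in set

Answer: ACCEPT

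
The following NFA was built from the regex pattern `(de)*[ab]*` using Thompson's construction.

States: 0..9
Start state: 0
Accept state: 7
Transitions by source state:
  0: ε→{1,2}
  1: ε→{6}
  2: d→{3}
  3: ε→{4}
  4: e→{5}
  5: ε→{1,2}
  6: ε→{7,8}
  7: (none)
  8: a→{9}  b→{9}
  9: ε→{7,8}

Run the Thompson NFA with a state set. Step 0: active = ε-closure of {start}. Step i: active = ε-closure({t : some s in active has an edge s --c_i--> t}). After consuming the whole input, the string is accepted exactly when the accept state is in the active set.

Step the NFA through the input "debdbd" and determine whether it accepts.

S₀ = ε-closure({0}) = {0,1,2,6,7,8}
'd' @ 1: {3,4}
'e' @ 2: {1,2,5,6,7,8}  [accepting]
'b' @ 3: {7,8,9}  [accepting]
'd' @ 4: {}  — dead — no transitions
rest 'bd' ignored (set empty)
after full input: {}  (accept=7 not in)

Answer: REJECT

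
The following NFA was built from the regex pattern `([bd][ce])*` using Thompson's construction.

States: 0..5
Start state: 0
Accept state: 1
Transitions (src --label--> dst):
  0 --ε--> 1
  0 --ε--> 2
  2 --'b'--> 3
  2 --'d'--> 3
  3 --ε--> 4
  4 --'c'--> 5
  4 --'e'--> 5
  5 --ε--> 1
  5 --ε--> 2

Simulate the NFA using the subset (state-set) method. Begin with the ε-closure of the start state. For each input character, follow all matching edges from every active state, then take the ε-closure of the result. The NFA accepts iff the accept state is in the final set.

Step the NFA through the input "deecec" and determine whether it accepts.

initial (ε-close {0}): {0,1,2}
'd' @ 1: {3,4}
'e' @ 2: {1,2,5}  (accept∈set)
'e' @ 3: {}  — state set empty
rest 'cec' ignored (set empty)
after full input: {}  (accept=1 not in)

Answer: REJECT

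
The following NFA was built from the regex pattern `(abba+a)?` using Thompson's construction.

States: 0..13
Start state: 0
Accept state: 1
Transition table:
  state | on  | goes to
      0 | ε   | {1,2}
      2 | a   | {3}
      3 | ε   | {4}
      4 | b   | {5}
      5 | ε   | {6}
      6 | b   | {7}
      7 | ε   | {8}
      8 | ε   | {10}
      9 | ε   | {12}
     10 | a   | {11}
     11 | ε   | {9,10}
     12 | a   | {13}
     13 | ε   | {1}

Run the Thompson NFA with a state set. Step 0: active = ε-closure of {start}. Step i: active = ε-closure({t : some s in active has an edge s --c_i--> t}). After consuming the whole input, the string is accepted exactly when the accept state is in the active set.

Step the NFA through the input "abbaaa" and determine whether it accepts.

initial (ε-close {0}): {0,1,2}
'a' @ 1: {3,4}
'b' @ 2: {5,6}
'b' @ 3: {7,8,10}
'a' @ 4: {9,10,11,12}
'a' @ 5: {1,9,10,11,12,13}  [accepting]
'a' @ 6: {1,9,10,11,12,13}  [accepting]
final: {1,9,10,11,12,13}; accept 1 in set

Answer: ACCEPT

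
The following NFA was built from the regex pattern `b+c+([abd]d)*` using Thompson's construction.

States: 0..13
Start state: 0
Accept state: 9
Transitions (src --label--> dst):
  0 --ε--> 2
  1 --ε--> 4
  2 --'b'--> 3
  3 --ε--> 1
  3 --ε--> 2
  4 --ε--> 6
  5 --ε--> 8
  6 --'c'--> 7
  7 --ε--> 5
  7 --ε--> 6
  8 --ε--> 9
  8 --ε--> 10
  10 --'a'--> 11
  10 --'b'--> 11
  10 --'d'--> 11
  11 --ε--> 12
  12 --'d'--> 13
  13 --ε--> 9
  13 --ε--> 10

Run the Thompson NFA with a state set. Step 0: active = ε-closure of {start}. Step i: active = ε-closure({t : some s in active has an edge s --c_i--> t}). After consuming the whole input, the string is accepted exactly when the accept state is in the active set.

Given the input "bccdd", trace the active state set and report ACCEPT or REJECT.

S₀ = ε-closure({0}) = {0,2}
'b' @ 1: {1,2,3,4,6}
'c' @ 2: {5,6,7,8,9,10}  (accept∈set)
'c' @ 3: {5,6,7,8,9,10}  (accept∈set)
'd' @ 4: {11,12}
'd' @ 5: {9,10,13}  (accept∈set)
end set {9,10,13} — state 9 in

Answer: ACCEPT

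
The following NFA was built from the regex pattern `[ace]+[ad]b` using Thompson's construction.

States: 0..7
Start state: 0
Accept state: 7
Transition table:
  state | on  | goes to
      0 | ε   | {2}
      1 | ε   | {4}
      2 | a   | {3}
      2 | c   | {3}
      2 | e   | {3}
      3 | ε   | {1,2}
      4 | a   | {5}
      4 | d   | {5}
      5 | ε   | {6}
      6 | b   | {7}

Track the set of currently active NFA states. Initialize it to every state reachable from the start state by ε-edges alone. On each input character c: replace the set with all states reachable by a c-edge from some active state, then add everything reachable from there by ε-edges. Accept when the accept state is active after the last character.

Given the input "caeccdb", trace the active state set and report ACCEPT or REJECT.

Answer: ACCEPT

Trace:
S₀ = ε-closure({0}) = {0,2}
'c' @ 1: {1,2,3,4}
'a' @ 2: {1,2,3,4,5,6}
'e' @ 3: {1,2,3,4}
'c' @ 4: {1,2,3,4}
'c' @ 5: {1,2,3,4}
'd' @ 6: {5,6}
'b' @ 7: {7}  (accept∈set)
end set {7} — state 7 in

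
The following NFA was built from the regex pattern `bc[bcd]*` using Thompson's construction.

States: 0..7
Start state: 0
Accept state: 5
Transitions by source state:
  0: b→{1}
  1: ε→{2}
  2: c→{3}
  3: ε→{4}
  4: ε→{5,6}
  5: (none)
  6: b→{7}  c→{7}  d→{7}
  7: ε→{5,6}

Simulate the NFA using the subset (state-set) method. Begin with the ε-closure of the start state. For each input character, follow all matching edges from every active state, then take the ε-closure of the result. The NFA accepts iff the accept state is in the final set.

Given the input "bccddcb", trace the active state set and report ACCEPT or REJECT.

S₀ = ε-closure({0}) = {0}
'b' @ 1: {1,2}
'c' @ 2: {3,4,5,6}  ✓accept
'c' @ 3: {5,6,7}  ✓accept
'd' @ 4: {5,6,7}  ✓accept
'd' @ 5: {5,6,7}  ✓accept
'c' @ 6: {5,6,7}  ✓accept
'b' @ 7: {5,6,7}  ✓accept
after full input: {5,6,7}  (accept=5 in)

Answer: ACCEPT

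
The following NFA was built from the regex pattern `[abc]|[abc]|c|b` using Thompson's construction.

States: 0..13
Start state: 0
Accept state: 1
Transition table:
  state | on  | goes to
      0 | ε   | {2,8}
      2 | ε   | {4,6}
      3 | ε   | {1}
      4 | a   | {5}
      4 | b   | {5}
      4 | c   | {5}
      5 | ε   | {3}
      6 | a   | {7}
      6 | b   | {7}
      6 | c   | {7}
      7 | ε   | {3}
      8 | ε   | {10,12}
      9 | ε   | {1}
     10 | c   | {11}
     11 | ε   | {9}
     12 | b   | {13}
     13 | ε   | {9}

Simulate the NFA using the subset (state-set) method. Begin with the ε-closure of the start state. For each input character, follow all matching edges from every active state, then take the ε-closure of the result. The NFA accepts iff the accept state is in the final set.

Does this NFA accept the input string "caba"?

Answer: REJECT

Derivation:
S₀ = ε-closure({0}) = {0,2,4,6,8,10,12}
'c' @ 1: {1,3,5,7,9,11}  (accept∈set)
'a' @ 2: {}  — no active states
rest 'ba' ignored (set empty)
end set {} — state 1 not in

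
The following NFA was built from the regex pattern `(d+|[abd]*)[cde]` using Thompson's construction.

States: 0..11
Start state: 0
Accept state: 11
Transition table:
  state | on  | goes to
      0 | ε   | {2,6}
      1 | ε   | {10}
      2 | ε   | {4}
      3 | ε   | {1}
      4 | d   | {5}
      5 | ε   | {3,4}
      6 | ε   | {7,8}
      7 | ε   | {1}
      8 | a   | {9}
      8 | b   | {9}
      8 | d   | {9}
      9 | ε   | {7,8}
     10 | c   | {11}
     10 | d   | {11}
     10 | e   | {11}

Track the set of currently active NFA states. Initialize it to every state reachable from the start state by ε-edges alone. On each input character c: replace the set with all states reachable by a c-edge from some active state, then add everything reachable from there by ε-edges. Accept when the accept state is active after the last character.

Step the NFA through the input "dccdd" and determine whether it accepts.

S₀ = ε-closure({0}) = {0,1,2,4,6,7,8,10}
'd' @ 1: {1,3,4,5,7,8,9,10,11}  ✓accept
'c' @ 2: {11}  ✓accept
'c' @ 3: {}  — state set empty
rest 'dd' ignored (set empty)
final: {}; accept 11 not in set

Answer: REJECT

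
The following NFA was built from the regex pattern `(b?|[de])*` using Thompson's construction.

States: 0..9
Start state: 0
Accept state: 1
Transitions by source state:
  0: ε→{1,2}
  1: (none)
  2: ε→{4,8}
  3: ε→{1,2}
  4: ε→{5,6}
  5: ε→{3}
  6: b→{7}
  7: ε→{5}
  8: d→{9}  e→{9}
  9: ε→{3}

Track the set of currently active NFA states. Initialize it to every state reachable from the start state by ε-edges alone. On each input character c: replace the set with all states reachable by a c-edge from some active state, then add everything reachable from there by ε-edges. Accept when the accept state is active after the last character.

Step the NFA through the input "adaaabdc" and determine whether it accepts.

initial (ε-close {0}): {0,1,2,3,4,5,6,8}
'a' @ 1: {}  — state set empty
rest 'daaabdc' ignored (set empty)
final: {}; accept 1 not in set

Answer: REJECT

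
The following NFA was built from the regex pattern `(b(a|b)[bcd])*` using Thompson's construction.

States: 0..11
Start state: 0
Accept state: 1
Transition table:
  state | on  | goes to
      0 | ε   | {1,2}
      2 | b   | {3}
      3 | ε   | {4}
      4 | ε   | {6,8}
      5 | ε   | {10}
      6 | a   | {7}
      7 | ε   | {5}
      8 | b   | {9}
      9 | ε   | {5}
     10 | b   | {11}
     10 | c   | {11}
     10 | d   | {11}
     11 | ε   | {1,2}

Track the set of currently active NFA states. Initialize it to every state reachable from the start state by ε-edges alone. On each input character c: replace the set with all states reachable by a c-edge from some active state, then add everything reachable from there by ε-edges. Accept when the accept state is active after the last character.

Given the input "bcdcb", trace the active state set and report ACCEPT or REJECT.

start: ε-closure({0}) = {0,1,2}
'b' @ 1: {3,4,6,8}
'c' @ 2: {}  — state set empty
rest 'dcb' ignored (set empty)
after full input: {}  (accept=1 not in)

Answer: REJECT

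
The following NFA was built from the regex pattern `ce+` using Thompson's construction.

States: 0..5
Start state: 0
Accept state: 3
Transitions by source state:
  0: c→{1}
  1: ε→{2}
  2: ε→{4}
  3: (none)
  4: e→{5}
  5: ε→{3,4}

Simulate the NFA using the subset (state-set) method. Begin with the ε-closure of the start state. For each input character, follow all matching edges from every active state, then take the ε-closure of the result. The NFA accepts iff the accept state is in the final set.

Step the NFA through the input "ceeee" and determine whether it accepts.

Answer: ACCEPT

Steps:
start: ε-closure({0}) = {0}
'c' @ 1: {1,2,4}
'e' @ 2: {3,4,5}  [accepting]
'e' @ 3: {3,4,5}  [accepting]
'e' @ 4: {3,4,5}  [accepting]
'e' @ 5: {3,4,5}  [accepting]
final: {3,4,5}; accept 3 in set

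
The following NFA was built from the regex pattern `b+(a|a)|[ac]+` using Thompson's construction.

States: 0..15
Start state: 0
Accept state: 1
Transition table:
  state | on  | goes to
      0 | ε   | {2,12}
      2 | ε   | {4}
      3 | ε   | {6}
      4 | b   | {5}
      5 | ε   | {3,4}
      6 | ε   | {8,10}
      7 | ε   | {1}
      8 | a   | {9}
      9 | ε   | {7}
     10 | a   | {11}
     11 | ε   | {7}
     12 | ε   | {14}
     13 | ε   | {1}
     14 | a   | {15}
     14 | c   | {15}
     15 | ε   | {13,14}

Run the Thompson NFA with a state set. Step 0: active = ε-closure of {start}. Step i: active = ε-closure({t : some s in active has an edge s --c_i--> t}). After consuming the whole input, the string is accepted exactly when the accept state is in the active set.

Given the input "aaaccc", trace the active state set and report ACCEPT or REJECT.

Answer: ACCEPT

Trace:
start: ε-closure({0}) = {0,2,4,12,14}
'a' @ 1: {1,13,14,15}  [accepting]
'a' @ 2: {1,13,14,15}  [accepting]
'a' @ 3: {1,13,14,15}  [accepting]
'c' @ 4: {1,13,14,15}  [accepting]
'c' @ 5: {1,13,14,15}  [accepting]
'c' @ 6: {1,13,14,15}  [accepting]
after full input: {1,13,14,15}  (accept=1 in)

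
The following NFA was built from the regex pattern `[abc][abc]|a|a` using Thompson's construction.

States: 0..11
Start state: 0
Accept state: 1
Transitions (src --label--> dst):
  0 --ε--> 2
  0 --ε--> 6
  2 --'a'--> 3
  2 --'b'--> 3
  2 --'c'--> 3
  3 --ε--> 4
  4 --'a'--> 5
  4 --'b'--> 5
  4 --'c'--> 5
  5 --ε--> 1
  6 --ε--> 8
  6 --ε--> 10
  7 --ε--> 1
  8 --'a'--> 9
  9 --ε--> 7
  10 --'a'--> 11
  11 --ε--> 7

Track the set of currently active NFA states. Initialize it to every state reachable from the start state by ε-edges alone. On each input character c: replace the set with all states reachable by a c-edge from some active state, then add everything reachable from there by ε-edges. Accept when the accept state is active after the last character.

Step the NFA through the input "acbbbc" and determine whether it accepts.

start: ε-closure({0}) = {0,2,6,8,10}
'a' @ 1: {1,3,4,7,9,11}  (accept∈set)
'c' @ 2: {1,5}  (accept∈set)
'b' @ 3: {}  — no active states
rest 'bbc' ignored (set empty)
after full input: {}  (accept=1 not in)

Answer: REJECT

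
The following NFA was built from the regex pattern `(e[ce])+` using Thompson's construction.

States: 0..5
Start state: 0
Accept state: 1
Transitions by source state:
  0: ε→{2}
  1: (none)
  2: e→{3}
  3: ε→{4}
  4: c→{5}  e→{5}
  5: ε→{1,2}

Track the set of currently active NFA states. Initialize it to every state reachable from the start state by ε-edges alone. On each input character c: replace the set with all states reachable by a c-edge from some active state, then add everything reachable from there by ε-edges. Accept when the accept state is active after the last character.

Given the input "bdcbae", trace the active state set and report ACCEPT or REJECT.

Answer: REJECT

Steps:
start: ε-closure({0}) = {0,2}
'b' @ 1: {}  — state set empty
rest 'dcbae' ignored (set empty)
final: {}; accept 1 not in set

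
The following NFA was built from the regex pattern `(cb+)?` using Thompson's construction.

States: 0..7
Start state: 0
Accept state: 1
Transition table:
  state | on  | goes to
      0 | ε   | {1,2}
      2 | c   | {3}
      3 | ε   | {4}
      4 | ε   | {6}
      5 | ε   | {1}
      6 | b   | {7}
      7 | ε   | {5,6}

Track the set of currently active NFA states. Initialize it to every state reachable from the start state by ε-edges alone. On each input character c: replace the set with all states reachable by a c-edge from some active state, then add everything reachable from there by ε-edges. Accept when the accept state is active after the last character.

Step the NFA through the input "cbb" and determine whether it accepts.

Answer: ACCEPT

Steps:
S₀ = ε-closure({0}) = {0,1,2}
'c' @ 1: {3,4,6}
'b' @ 2: {1,5,6,7}  (accept∈set)
'b' @ 3: {1,5,6,7}  (accept∈set)
after full input: {1,5,6,7}  (accept=1 in)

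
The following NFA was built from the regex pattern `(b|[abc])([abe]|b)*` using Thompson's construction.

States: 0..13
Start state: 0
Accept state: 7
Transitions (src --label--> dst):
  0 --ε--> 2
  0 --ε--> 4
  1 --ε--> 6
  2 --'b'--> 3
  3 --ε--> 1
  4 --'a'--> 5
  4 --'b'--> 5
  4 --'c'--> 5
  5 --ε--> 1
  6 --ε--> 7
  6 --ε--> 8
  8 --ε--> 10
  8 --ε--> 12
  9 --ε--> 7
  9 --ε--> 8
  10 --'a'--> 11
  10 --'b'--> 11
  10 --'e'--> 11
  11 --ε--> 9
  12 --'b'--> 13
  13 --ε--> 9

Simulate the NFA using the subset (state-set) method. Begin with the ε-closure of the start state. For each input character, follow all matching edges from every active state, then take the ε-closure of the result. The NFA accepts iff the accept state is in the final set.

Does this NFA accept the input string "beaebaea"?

Answer: ACCEPT

Derivation:
start: ε-closure({0}) = {0,2,4}
'b' @ 1: {1,3,5,6,7,8,10,12}  [accepting]
'e' @ 2: {7,8,9,10,11,12}  [accepting]
'a' @ 3: {7,8,9,10,11,12}  [accepting]
'e' @ 4: {7,8,9,10,11,12}  [accepting]
'b' @ 5: {7,8,9,10,11,12,13}  [accepting]
'a' @ 6: {7,8,9,10,11,12}  [accepting]
'e' @ 7: {7,8,9,10,11,12}  [accepting]
'a' @ 8: {7,8,9,10,11,12}  [accepting]
after full input: {7,8,9,10,11,12}  (accept=7 in)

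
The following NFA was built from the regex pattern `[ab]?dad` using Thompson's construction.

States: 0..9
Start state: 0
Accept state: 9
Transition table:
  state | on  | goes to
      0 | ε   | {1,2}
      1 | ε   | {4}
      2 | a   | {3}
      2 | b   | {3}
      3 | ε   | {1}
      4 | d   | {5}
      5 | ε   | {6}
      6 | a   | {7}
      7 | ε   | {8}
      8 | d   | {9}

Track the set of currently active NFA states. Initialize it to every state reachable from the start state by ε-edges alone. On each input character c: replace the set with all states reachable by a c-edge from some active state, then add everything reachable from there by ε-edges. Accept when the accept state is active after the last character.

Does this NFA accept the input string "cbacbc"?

Answer: REJECT

Trace:
initial (ε-close {0}): {0,1,2,4}
'c' @ 1: {}  — state set empty
rest 'bacbc' ignored (set empty)
end set {} — state 9 not in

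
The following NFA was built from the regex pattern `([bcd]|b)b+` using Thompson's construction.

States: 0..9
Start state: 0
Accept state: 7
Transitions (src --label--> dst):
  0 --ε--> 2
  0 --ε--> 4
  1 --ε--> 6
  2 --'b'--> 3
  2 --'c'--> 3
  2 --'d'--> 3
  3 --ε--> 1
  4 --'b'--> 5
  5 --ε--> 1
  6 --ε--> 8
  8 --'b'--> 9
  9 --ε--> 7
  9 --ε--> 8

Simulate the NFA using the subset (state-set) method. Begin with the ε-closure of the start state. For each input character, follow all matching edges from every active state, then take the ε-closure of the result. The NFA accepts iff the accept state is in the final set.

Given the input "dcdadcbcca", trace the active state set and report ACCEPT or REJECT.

S₀ = ε-closure({0}) = {0,2,4}
'd' @ 1: {1,3,6,8}
'c' @ 2: {}  — dead — no transitions
rest 'dadcbcca' ignored (set empty)
end set {} — state 7 not in

Answer: REJECT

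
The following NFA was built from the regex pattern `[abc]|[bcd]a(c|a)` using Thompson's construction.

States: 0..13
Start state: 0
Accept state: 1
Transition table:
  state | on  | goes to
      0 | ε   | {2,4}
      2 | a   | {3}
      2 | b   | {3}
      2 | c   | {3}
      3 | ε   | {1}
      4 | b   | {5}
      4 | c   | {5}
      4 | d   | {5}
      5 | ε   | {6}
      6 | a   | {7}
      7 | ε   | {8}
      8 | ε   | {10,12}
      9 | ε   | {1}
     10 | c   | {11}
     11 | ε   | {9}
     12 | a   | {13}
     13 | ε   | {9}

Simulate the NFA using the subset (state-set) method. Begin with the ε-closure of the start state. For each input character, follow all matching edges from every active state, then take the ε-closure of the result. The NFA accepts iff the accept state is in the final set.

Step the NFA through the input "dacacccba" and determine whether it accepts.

Answer: REJECT

Derivation:
initial (ε-close {0}): {0,2,4}
'd' @ 1: {5,6}
'a' @ 2: {7,8,10,12}
'c' @ 3: {1,9,11}  [accepting]
'a' @ 4: {}  — state set empty
rest 'cccba' ignored (set empty)
end set {} — state 1 not in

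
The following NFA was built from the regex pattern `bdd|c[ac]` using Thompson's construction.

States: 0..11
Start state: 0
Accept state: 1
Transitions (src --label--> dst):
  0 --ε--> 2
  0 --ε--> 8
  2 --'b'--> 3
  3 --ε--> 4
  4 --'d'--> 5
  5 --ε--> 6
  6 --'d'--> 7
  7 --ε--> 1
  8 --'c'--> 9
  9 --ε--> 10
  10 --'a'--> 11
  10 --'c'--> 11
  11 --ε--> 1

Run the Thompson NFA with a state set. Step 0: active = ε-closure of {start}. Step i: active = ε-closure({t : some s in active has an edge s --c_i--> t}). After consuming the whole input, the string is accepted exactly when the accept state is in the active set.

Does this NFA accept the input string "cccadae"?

start: ε-closure({0}) = {0,2,8}
'c' @ 1: {9,10}
'c' @ 2: {1,11}  (accept∈set)
'c' @ 3: {}  — no active states
rest 'adae' ignored (set empty)
after full input: {}  (accept=1 not in)

Answer: REJECT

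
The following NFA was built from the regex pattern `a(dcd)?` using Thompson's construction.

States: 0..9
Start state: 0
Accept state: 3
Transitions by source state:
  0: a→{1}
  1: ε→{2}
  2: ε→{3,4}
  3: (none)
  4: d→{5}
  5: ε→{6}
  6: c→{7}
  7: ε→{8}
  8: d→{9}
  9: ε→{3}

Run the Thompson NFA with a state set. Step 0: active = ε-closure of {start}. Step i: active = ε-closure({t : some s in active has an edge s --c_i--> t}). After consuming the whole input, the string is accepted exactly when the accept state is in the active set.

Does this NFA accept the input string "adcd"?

S₀ = ε-closure({0}) = {0}
'a' @ 1: {1,2,3,4}  ✓accept
'd' @ 2: {5,6}
'c' @ 3: {7,8}
'd' @ 4: {3,9}  ✓accept
after full input: {3,9}  (accept=3 in)

Answer: ACCEPT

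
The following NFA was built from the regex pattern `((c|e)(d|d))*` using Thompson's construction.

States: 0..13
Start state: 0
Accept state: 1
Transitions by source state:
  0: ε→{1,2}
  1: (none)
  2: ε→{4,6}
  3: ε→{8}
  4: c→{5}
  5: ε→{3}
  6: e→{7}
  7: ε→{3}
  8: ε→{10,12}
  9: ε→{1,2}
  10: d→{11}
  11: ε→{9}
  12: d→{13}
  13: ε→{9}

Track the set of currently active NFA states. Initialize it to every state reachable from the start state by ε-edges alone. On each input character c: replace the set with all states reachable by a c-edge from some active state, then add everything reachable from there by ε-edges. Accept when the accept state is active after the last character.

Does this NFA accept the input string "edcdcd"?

S₀ = ε-closure({0}) = {0,1,2,4,6}
'e' @ 1: {3,7,8,10,12}
'd' @ 2: {1,2,4,6,9,11,13}  (accept∈set)
'c' @ 3: {3,5,8,10,12}
'd' @ 4: {1,2,4,6,9,11,13}  (accept∈set)
'c' @ 5: {3,5,8,10,12}
'd' @ 6: {1,2,4,6,9,11,13}  (accept∈set)
end set {1,2,4,6,9,11,13} — state 1 in

Answer: ACCEPT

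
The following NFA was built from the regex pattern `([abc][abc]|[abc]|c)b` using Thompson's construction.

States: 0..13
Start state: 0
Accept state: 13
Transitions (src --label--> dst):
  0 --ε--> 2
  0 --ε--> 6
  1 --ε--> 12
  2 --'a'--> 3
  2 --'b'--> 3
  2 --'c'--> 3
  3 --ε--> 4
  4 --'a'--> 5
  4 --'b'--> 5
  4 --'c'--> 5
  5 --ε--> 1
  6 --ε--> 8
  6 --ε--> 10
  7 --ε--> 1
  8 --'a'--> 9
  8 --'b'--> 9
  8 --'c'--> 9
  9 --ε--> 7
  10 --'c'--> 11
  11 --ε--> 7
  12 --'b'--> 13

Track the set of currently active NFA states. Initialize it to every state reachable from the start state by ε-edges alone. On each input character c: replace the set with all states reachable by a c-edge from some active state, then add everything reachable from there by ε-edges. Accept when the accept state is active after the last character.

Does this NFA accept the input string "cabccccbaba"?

Answer: REJECT

Trace:
S₀ = ε-closure({0}) = {0,2,6,8,10}
'c' @ 1: {1,3,4,7,9,11,12}
'a' @ 2: {1,5,12}
'b' @ 3: {13}  (accept∈set)
'c' @ 4: {}  — state set empty
rest 'cccbaba' ignored (set empty)
end set {} — state 13 not in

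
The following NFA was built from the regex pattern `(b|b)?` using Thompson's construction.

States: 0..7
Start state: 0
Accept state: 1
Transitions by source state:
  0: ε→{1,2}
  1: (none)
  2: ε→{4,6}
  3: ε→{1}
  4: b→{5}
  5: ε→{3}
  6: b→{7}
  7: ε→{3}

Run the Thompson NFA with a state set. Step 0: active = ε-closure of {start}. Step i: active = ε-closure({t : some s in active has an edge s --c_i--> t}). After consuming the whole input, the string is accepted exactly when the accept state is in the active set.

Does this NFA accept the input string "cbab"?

Answer: REJECT

Steps:
start: ε-closure({0}) = {0,1,2,4,6}
'c' @ 1: {}  — state set empty
rest 'bab' ignored (set empty)
end set {} — state 1 not in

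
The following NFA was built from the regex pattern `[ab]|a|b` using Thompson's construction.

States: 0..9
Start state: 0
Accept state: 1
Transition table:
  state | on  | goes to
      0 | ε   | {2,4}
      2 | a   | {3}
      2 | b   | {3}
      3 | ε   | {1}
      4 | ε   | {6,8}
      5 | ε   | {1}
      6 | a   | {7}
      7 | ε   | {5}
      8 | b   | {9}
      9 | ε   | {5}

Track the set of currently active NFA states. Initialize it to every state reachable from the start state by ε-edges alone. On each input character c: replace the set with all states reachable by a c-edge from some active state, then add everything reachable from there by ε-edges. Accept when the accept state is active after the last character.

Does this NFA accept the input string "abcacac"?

Answer: REJECT

Derivation:
start: ε-closure({0}) = {0,2,4,6,8}
'a' @ 1: {1,3,5,7}  (accept∈set)
'b' @ 2: {}  — dead — no transitions
rest 'cacac' ignored (set empty)
end set {} — state 1 not in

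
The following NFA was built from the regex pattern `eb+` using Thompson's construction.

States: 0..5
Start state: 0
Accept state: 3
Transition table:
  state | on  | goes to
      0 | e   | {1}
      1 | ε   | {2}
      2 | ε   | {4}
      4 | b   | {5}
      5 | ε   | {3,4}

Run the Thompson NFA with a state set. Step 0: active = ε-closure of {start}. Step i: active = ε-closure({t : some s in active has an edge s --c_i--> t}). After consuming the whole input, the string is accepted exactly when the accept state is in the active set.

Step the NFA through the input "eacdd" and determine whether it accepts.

initial (ε-close {0}): {0}
'e' @ 1: {1,2,4}
'a' @ 2: {}  — no active states
rest 'cdd' ignored (set empty)
final: {}; accept 3 not in set

Answer: REJECT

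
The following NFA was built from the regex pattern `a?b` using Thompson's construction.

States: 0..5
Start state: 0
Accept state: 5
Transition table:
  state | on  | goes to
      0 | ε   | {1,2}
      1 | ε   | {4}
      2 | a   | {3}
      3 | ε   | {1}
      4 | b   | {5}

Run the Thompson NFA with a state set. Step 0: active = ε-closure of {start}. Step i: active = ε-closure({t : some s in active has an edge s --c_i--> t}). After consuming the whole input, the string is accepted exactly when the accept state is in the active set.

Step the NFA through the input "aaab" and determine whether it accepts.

initial (ε-close {0}): {0,1,2,4}
'a' @ 1: {1,3,4}
'a' @ 2: {}  — no active states
rest 'ab' ignored (set empty)
after full input: {}  (accept=5 not in)

Answer: REJECT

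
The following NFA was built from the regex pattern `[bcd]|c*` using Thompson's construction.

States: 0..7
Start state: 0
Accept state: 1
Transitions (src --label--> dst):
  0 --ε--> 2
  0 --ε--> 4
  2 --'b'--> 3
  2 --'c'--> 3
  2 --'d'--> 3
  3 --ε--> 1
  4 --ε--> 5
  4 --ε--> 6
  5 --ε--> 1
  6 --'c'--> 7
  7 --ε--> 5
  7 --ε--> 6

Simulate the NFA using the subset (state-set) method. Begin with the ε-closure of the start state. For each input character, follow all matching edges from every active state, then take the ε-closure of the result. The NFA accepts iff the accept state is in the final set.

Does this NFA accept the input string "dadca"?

initial (ε-close {0}): {0,1,2,4,5,6}
'd' @ 1: {1,3}  [accepting]
'a' @ 2: {}  — no active states
rest 'dca' ignored (set empty)
final: {}; accept 1 not in set

Answer: REJECT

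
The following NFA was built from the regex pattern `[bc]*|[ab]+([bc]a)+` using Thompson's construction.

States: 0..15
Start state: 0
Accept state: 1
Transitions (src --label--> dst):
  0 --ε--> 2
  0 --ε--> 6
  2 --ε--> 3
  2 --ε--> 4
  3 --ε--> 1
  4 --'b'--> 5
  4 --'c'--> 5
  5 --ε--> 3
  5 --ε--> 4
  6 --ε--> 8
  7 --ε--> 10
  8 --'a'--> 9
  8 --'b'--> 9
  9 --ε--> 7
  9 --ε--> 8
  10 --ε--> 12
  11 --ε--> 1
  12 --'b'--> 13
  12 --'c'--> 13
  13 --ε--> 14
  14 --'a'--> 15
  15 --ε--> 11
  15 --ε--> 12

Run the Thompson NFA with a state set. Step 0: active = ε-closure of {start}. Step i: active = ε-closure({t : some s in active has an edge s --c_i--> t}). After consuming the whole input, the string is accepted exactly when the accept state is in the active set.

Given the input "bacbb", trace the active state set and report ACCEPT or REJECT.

S₀ = ε-closure({0}) = {0,1,2,3,4,6,8}
'b' @ 1: {1,3,4,5,7,8,9,10,12}  [accepting]
'a' @ 2: {7,8,9,10,12}
'c' @ 3: {13,14}
'b' @ 4: {}  — state set empty
rest 'b' ignored (set empty)
end set {} — state 1 not in

Answer: REJECT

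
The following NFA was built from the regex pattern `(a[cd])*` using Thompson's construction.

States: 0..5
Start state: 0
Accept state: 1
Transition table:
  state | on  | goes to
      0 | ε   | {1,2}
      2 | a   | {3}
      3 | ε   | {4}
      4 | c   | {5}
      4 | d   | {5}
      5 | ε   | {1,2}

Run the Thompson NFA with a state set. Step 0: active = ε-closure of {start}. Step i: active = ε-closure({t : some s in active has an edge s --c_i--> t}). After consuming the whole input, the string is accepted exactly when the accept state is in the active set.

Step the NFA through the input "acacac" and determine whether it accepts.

initial (ε-close {0}): {0,1,2}
'a' @ 1: {3,4}
'c' @ 2: {1,2,5}  [accepting]
'a' @ 3: {3,4}
'c' @ 4: {1,2,5}  [accepting]
'a' @ 5: {3,4}
'c' @ 6: {1,2,5}  [accepting]
after full input: {1,2,5}  (accept=1 in)

Answer: ACCEPT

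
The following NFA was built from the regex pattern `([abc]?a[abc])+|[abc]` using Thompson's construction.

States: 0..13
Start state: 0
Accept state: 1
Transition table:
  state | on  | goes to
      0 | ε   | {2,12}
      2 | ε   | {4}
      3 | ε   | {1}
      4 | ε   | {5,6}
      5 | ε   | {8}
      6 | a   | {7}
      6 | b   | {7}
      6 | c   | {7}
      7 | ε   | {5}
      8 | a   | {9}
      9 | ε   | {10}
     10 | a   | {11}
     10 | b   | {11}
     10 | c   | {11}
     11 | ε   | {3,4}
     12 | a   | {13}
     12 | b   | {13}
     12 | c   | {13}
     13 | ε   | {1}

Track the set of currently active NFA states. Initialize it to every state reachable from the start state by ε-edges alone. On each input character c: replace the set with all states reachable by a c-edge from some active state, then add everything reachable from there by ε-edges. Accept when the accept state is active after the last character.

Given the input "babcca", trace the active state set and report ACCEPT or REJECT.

Answer: REJECT

Trace:
S₀ = ε-closure({0}) = {0,2,4,5,6,8,12}
'b' @ 1: {1,5,7,8,13}  (accept∈set)
'a' @ 2: {9,10}
'b' @ 3: {1,3,4,5,6,8,11}  (accept∈set)
'c' @ 4: {5,7,8}
'c' @ 5: {}  — dead — no transitions
rest 'a' ignored (set empty)
end set {} — state 1 not in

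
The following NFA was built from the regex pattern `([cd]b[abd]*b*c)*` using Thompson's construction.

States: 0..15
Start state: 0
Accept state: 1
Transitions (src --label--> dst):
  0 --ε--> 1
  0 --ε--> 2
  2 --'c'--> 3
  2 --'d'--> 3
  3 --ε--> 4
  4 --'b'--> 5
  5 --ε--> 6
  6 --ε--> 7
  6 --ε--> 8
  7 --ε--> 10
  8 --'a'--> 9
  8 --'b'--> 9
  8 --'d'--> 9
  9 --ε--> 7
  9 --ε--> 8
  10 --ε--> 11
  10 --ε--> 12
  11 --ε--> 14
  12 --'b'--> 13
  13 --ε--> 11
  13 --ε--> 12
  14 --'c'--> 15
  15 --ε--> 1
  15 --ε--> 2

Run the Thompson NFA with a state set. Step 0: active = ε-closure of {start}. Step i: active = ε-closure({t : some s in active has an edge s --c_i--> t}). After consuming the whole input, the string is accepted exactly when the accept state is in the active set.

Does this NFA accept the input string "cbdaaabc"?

Answer: ACCEPT

Derivation:
start: ε-closure({0}) = {0,1,2}
'c' @ 1: {3,4}
'b' @ 2: {5,6,7,8,10,11,12,14}
'd' @ 3: {7,8,9,10,11,12,14}
'a' @ 4: {7,8,9,10,11,12,14}
'a' @ 5: {7,8,9,10,11,12,14}
'a' @ 6: {7,8,9,10,11,12,14}
'b' @ 7: {7,8,9,10,11,12,13,14}
'c' @ 8: {1,2,15}  (accept∈set)
final: {1,2,15}; accept 1 in set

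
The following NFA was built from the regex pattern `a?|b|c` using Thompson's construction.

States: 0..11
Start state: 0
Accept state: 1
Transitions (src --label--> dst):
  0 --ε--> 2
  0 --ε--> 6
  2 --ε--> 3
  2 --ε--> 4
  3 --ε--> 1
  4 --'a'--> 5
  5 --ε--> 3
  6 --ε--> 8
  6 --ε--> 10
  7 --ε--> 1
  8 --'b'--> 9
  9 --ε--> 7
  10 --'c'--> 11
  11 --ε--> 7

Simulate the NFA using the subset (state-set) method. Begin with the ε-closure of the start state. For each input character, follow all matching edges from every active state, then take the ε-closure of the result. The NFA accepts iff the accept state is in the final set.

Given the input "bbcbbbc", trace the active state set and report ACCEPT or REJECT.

initial (ε-close {0}): {0,1,2,3,4,6,8,10}
'b' @ 1: {1,7,9}  ✓accept
'b' @ 2: {}  — state set empty
rest 'cbbbc' ignored (set empty)
after full input: {}  (accept=1 not in)

Answer: REJECT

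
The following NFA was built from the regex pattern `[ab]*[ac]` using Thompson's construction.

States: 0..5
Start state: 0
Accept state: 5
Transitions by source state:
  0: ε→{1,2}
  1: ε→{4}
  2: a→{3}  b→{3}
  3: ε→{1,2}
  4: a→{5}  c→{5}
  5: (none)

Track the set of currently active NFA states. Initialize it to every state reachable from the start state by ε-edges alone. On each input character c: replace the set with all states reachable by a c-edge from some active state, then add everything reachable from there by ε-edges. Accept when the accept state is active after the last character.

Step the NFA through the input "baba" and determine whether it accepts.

S₀ = ε-closure({0}) = {0,1,2,4}
'b' @ 1: {1,2,3,4}
'a' @ 2: {1,2,3,4,5}  ✓accept
'b' @ 3: {1,2,3,4}
'a' @ 4: {1,2,3,4,5}  ✓accept
final: {1,2,3,4,5}; accept 5 in set

Answer: ACCEPT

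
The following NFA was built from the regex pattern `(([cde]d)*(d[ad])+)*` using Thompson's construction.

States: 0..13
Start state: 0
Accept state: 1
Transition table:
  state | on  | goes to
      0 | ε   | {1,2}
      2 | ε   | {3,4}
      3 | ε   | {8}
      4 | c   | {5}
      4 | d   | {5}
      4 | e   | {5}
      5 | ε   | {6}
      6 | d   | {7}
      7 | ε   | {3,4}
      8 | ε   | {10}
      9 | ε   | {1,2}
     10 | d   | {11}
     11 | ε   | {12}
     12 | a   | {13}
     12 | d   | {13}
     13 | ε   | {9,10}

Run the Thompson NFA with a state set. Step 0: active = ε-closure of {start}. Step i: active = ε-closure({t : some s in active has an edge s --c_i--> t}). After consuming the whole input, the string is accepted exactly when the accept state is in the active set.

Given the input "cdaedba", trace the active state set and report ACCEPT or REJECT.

Answer: REJECT

Trace:
S₀ = ε-closure({0}) = {0,1,2,3,4,8,10}
'c' @ 1: {5,6}
'd' @ 2: {3,4,7,8,10}
'a' @ 3: {}  — no active states
rest 'edba' ignored (set empty)
after full input: {}  (accept=1 not in)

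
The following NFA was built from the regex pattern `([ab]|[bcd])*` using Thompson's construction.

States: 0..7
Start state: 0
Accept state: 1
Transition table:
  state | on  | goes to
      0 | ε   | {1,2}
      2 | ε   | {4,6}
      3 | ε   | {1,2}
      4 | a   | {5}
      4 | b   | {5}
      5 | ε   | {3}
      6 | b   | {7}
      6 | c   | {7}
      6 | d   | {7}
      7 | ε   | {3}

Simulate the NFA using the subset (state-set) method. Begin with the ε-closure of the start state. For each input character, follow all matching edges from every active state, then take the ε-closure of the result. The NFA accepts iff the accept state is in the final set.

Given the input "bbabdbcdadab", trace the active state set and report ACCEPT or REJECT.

Answer: ACCEPT

Steps:
initial (ε-close {0}): {0,1,2,4,6}
'b' @ 1: {1,2,3,4,5,6,7}  [accepting]
'b' @ 2: {1,2,3,4,5,6,7}  [accepting]
'a' @ 3: {1,2,3,4,5,6}  [accepting]
'b' @ 4: {1,2,3,4,5,6,7}  [accepting]
'd' @ 5: {1,2,3,4,6,7}  [accepting]
'b' @ 6: {1,2,3,4,5,6,7}  [accepting]
'c' @ 7: {1,2,3,4,6,7}  [accepting]
'd' @ 8: {1,2,3,4,6,7}  [accepting]
'a' @ 9: {1,2,3,4,5,6}  [accepting]
'd' @ 10: {1,2,3,4,6,7}  [accepting]
'a' @ 11: {1,2,3,4,5,6}  [accepting]
'b' @ 12: {1,2,3,4,5,6,7}  [accepting]
final: {1,2,3,4,5,6,7}; accept 1 in set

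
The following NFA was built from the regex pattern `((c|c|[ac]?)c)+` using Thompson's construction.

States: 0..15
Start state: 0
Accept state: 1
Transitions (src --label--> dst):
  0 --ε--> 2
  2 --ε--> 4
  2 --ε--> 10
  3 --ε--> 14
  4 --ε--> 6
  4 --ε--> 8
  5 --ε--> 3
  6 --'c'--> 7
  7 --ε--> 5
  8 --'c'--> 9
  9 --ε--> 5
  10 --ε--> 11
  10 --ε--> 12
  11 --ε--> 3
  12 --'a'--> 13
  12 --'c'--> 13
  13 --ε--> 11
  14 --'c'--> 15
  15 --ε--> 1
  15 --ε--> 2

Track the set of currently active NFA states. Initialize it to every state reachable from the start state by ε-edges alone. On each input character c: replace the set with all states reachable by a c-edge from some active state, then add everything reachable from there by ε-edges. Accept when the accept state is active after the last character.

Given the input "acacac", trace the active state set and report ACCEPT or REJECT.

start: ε-closure({0}) = {0,2,3,4,6,8,10,11,12,14}
'a' @ 1: {3,11,13,14}
'c' @ 2: {1,2,3,4,6,8,10,11,12,14,15}  [accepting]
'a' @ 3: {3,11,13,14}
'c' @ 4: {1,2,3,4,6,8,10,11,12,14,15}  [accepting]
'a' @ 5: {3,11,13,14}
'c' @ 6: {1,2,3,4,6,8,10,11,12,14,15}  [accepting]
after full input: {1,2,3,4,6,8,10,11,12,14,15}  (accept=1 in)

Answer: ACCEPT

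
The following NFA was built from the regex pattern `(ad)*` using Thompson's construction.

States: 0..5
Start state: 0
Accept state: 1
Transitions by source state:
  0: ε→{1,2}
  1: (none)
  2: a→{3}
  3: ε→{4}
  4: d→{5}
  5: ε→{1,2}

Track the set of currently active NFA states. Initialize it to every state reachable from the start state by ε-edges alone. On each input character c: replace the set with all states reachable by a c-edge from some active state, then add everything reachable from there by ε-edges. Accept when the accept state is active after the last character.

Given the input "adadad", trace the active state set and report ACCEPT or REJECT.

S₀ = ε-closure({0}) = {0,1,2}
'a' @ 1: {3,4}
'd' @ 2: {1,2,5}  (accept∈set)
'a' @ 3: {3,4}
'd' @ 4: {1,2,5}  (accept∈set)
'a' @ 5: {3,4}
'd' @ 6: {1,2,5}  (accept∈set)
after full input: {1,2,5}  (accept=1 in)

Answer: ACCEPT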